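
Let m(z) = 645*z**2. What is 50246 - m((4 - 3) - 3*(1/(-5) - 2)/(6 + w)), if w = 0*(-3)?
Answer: 948031/20 ≈ 47402.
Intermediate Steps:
w = 0
50246 - m((4 - 3) - 3*(1/(-5) - 2)/(6 + w)) = 50246 - 645*((4 - 3) - 3*(1/(-5) - 2)/(6 + 0))**2 = 50246 - 645*(1 - 3*(-1/5 - 2)/6)**2 = 50246 - 645*(1 - (-33)/(5*6))**2 = 50246 - 645*(1 - 3*(-11/30))**2 = 50246 - 645*(1 + 11/10)**2 = 50246 - 645*(21/10)**2 = 50246 - 645*441/100 = 50246 - 1*56889/20 = 50246 - 56889/20 = 948031/20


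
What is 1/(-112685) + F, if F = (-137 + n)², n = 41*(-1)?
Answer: 3570311539/112685 ≈ 31684.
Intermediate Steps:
n = -41
F = 31684 (F = (-137 - 41)² = (-178)² = 31684)
1/(-112685) + F = 1/(-112685) + 31684 = -1/112685 + 31684 = 3570311539/112685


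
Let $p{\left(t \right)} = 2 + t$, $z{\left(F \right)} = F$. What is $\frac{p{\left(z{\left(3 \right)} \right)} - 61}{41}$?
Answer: $- \frac{56}{41} \approx -1.3659$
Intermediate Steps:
$\frac{p{\left(z{\left(3 \right)} \right)} - 61}{41} = \frac{\left(2 + 3\right) - 61}{41} = \frac{5 - 61}{41} = \frac{1}{41} \left(-56\right) = - \frac{56}{41}$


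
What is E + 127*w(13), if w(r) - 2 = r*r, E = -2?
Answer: 21715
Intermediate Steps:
w(r) = 2 + r² (w(r) = 2 + r*r = 2 + r²)
E + 127*w(13) = -2 + 127*(2 + 13²) = -2 + 127*(2 + 169) = -2 + 127*171 = -2 + 21717 = 21715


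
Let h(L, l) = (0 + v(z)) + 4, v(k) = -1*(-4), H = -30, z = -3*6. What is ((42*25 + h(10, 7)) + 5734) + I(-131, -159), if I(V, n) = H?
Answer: 6762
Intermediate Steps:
z = -18
I(V, n) = -30
v(k) = 4
h(L, l) = 8 (h(L, l) = (0 + 4) + 4 = 4 + 4 = 8)
((42*25 + h(10, 7)) + 5734) + I(-131, -159) = ((42*25 + 8) + 5734) - 30 = ((1050 + 8) + 5734) - 30 = (1058 + 5734) - 30 = 6792 - 30 = 6762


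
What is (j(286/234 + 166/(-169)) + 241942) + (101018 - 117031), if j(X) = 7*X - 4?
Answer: 343634480/1521 ≈ 2.2593e+5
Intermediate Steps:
j(X) = -4 + 7*X
(j(286/234 + 166/(-169)) + 241942) + (101018 - 117031) = ((-4 + 7*(286/234 + 166/(-169))) + 241942) + (101018 - 117031) = ((-4 + 7*(286*(1/234) + 166*(-1/169))) + 241942) - 16013 = ((-4 + 7*(11/9 - 166/169)) + 241942) - 16013 = ((-4 + 7*(365/1521)) + 241942) - 16013 = ((-4 + 2555/1521) + 241942) - 16013 = (-3529/1521 + 241942) - 16013 = 367990253/1521 - 16013 = 343634480/1521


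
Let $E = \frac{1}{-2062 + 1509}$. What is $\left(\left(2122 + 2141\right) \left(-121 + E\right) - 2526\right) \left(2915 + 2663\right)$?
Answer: $- \frac{228420104040}{79} \approx -2.8914 \cdot 10^{9}$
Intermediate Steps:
$E = - \frac{1}{553}$ ($E = \frac{1}{-553} = - \frac{1}{553} \approx -0.0018083$)
$\left(\left(2122 + 2141\right) \left(-121 + E\right) - 2526\right) \left(2915 + 2663\right) = \left(\left(2122 + 2141\right) \left(-121 - \frac{1}{553}\right) - 2526\right) \left(2915 + 2663\right) = \left(4263 \left(- \frac{66914}{553}\right) - 2526\right) 5578 = \left(- \frac{40750626}{79} - 2526\right) 5578 = \left(- \frac{40950180}{79}\right) 5578 = - \frac{228420104040}{79}$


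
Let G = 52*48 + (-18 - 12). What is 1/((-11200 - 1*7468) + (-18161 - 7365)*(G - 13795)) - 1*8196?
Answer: -2369999503655/289165386 ≈ -8196.0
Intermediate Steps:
G = 2466 (G = 2496 - 30 = 2466)
1/((-11200 - 1*7468) + (-18161 - 7365)*(G - 13795)) - 1*8196 = 1/((-11200 - 1*7468) + (-18161 - 7365)*(2466 - 13795)) - 1*8196 = 1/((-11200 - 7468) - 25526*(-11329)) - 8196 = 1/(-18668 + 289184054) - 8196 = 1/289165386 - 8196 = -2369999503655/289165386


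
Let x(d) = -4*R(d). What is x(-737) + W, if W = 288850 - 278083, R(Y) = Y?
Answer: 13715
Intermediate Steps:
x(d) = -4*d
W = 10767
x(-737) + W = -4*(-737) + 10767 = 2948 + 10767 = 13715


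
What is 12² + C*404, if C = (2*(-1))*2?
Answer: -1472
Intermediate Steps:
C = -4 (C = -2*2 = -4)
12² + C*404 = 12² - 4*404 = 144 - 1616 = -1472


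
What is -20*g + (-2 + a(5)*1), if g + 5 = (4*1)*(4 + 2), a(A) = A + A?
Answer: -372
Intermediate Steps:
a(A) = 2*A
g = 19 (g = -5 + (4*1)*(4 + 2) = -5 + 4*6 = -5 + 24 = 19)
-20*g + (-2 + a(5)*1) = -20*19 + (-2 + (2*5)*1) = -380 + (-2 + 10*1) = -380 + (-2 + 10) = -380 + 8 = -372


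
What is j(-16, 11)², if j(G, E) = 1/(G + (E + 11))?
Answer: 1/36 ≈ 0.027778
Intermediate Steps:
j(G, E) = 1/(11 + E + G) (j(G, E) = 1/(G + (11 + E)) = 1/(11 + E + G))
j(-16, 11)² = (1/(11 + 11 - 16))² = (1/6)² = (⅙)² = 1/36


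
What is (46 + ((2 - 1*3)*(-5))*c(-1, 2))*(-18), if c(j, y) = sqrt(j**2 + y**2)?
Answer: -828 - 90*sqrt(5) ≈ -1029.2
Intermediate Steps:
(46 + ((2 - 1*3)*(-5))*c(-1, 2))*(-18) = (46 + ((2 - 1*3)*(-5))*sqrt((-1)**2 + 2**2))*(-18) = (46 + ((2 - 3)*(-5))*sqrt(1 + 4))*(-18) = (46 + (-1*(-5))*sqrt(5))*(-18) = (46 + 5*sqrt(5))*(-18) = -828 - 90*sqrt(5)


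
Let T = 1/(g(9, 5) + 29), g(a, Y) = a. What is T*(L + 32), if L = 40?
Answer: 36/19 ≈ 1.8947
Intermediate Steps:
T = 1/38 (T = 1/(9 + 29) = 1/38 ≈ 0.026316)
T*(L + 32) = (40 + 32)/38 = (1/38)*72 = 36/19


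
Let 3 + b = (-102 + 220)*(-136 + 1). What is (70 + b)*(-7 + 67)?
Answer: -951780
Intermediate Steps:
b = -15933 (b = -3 + (-102 + 220)*(-136 + 1) = -3 + 118*(-135) = -3 - 15930 = -15933)
(70 + b)*(-7 + 67) = (70 - 15933)*(-7 + 67) = -15863*60 = -951780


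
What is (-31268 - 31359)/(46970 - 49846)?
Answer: 62627/2876 ≈ 21.776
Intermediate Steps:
(-31268 - 31359)/(46970 - 49846) = -62627/(-2876) = -62627*(-1/2876) = 62627/2876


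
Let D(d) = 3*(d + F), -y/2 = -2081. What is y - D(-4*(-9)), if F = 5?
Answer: 4039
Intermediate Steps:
y = 4162 (y = -2*(-2081) = 4162)
D(d) = 15 + 3*d (D(d) = 3*(d + 5) = 3*(5 + d) = 15 + 3*d)
y - D(-4*(-9)) = 4162 - (15 + 3*(-4*(-9))) = 4162 - (15 + 3*36) = 4162 - (15 + 108) = 4162 - 1*123 = 4162 - 123 = 4039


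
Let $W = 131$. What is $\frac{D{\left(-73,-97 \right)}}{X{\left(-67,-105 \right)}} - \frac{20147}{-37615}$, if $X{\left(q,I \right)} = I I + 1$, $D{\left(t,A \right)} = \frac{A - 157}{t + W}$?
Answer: $\frac{6437306733}{12027546710} \approx 0.53521$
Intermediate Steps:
$D{\left(t,A \right)} = \frac{-157 + A}{131 + t}$ ($D{\left(t,A \right)} = \frac{A - 157}{t + 131} = \frac{-157 + A}{131 + t}$)
$X{\left(q,I \right)} = 1 + I^{2}$ ($X{\left(q,I \right)} = I^{2} + 1 = 1 + I^{2}$)
$\frac{D{\left(-73,-97 \right)}}{X{\left(-67,-105 \right)}} - \frac{20147}{-37615} = \frac{\frac{1}{131 - 73} \left(-157 - 97\right)}{1 + \left(-105\right)^{2}} - \frac{20147}{-37615} = \frac{\frac{1}{58} \left(-254\right)}{1 + 11025} - - \frac{20147}{37615} = \frac{\frac{1}{58} \left(-254\right)}{11026} + \frac{20147}{37615} = \left(- \frac{127}{29}\right) \frac{1}{11026} + \frac{20147}{37615} = - \frac{127}{319754} + \frac{20147}{37615} = \frac{6437306733}{12027546710}$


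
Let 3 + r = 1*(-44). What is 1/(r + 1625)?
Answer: 1/1578 ≈ 0.00063371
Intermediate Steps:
r = -47 (r = -3 + 1*(-44) = -3 - 44 = -47)
1/(r + 1625) = 1/(-47 + 1625) = 1/1578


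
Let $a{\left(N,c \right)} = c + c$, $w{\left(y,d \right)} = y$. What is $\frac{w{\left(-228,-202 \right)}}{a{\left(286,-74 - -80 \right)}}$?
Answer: $-19$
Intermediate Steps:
$a{\left(N,c \right)} = 2 c$
$\frac{w{\left(-228,-202 \right)}}{a{\left(286,-74 - -80 \right)}} = - \frac{228}{2 \left(-74 - -80\right)} = - \frac{228}{2 \left(-74 + 80\right)} = - \frac{228}{2 \cdot 6} = - \frac{228}{12} = \left(-228\right) \frac{1}{12} = -19$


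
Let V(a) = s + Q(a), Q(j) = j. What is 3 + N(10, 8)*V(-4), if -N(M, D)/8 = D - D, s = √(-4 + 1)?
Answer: 3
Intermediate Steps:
s = I*√3 (s = √(-3) = I*√3 ≈ 1.732*I)
V(a) = a + I*√3 (V(a) = I*√3 + a = a + I*√3)
N(M, D) = 0 (N(M, D) = -8*(D - D) = -8*0 = 0)
3 + N(10, 8)*V(-4) = 3 + 0*(-4 + I*√3) = 3 + 0 = 3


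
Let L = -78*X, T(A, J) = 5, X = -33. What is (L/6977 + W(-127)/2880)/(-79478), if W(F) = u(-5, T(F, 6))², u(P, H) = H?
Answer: -216787/45628910208 ≈ -4.7511e-6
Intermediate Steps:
W(F) = 25 (W(F) = 5² = 25)
L = 2574 (L = -78*(-33) = 2574)
(L/6977 + W(-127)/2880)/(-79478) = (2574/6977 + 25/2880)/(-79478) = (2574*(1/6977) + 25*(1/2880))*(-1/79478) = (2574/6977 + 5/576)*(-1/79478) = (1517509/4018752)*(-1/79478) = -216787/45628910208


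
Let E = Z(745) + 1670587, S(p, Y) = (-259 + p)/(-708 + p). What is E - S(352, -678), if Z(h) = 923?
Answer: 595057653/356 ≈ 1.6715e+6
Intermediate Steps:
S(p, Y) = (-259 + p)/(-708 + p)
E = 1671510 (E = 923 + 1670587 = 1671510)
E - S(352, -678) = 1671510 - (-259 + 352)/(-708 + 352) = 1671510 - 93/(-356) = 1671510 - (-1)*93/356 = 1671510 - 1*(-93/356) = 1671510 + 93/356 = 595057653/356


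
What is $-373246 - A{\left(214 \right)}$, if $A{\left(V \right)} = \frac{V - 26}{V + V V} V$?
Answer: $- \frac{80248078}{215} \approx -3.7325 \cdot 10^{5}$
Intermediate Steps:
$A{\left(V \right)} = \frac{V \left(-26 + V\right)}{V + V^{2}}$ ($A{\left(V \right)} = \frac{-26 + V}{V + V^{2}} V = \frac{V \left(-26 + V\right)}{V + V^{2}}$)
$-373246 - A{\left(214 \right)} = -373246 - \frac{-26 + 214}{1 + 214} = -373246 - \frac{1}{215} \cdot 188 = -373246 - \frac{188}{215} = - \frac{80248078}{215}$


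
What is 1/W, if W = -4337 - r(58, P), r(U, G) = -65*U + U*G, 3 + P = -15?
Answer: 1/477 ≈ 0.0020964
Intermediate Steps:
P = -18 (P = -3 - 15 = -18)
r(U, G) = -65*U + G*U
W = 477 (W = -4337 - 58*(-65 - 18) = -4337 - 58*(-83) = -4337 - 1*(-4814) = -4337 + 4814 = 477)
1/W = 1/477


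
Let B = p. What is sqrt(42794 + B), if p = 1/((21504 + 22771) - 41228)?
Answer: sqrt(397308442993)/3047 ≈ 206.87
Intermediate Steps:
p = 1/3047 (p = 1/(44275 - 41228) = 1/3047 ≈ 0.00032819)
B = 1/3047 ≈ 0.00032819
sqrt(42794 + B) = sqrt(42794 + 1/3047) = sqrt(130393319/3047) = sqrt(397308442993)/3047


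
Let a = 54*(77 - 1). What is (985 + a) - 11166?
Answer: -6077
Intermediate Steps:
a = 4104 (a = 54*76 = 4104)
(985 + a) - 11166 = (985 + 4104) - 11166 = 5089 - 11166 = -6077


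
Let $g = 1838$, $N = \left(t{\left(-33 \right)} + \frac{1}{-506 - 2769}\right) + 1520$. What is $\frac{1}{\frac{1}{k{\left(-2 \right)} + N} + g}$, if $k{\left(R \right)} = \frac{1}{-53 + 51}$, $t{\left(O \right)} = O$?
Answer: $\frac{9736573}{17895827724} \approx 0.00054407$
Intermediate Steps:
$N = \frac{4869924}{3275}$ ($N = \left(-33 + \frac{1}{-506 - 2769}\right) + 1520 = \left(-33 + \frac{1}{-3275}\right) + 1520 = \left(-33 - \frac{1}{3275}\right) + 1520 = - \frac{108076}{3275} + 1520 = \frac{4869924}{3275} \approx 1487.0$)
$k{\left(R \right)} = - \frac{1}{2}$ ($k{\left(R \right)} = \frac{1}{-2} = - \frac{1}{2}$)
$\frac{1}{\frac{1}{k{\left(-2 \right)} + N} + g} = \frac{1}{\frac{1}{- \frac{1}{2} + \frac{4869924}{3275}} + 1838} = \frac{1}{\frac{1}{\frac{9736573}{6550}} + 1838} = \frac{1}{\frac{6550}{9736573} + 1838} = \frac{1}{\frac{17895827724}{9736573}} = \frac{9736573}{17895827724}$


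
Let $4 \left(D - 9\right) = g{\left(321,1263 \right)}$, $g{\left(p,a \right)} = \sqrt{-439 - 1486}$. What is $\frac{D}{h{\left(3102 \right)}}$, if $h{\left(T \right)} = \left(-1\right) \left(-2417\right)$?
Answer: $\frac{9}{2417} + \frac{5 i \sqrt{77}}{9668} \approx 0.0037236 + 0.0045381 i$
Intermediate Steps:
$h{\left(T \right)} = 2417$
$g{\left(p,a \right)} = 5 i \sqrt{77}$ ($g{\left(p,a \right)} = \sqrt{-1925} = 5 i \sqrt{77}$)
$D = 9 + \frac{5 i \sqrt{77}}{4} \approx 9.0 + 10.969 i$
$\frac{D}{h{\left(3102 \right)}} = \frac{9 + \frac{5 i \sqrt{77}}{4}}{2417} = \left(9 + \frac{5 i \sqrt{77}}{4}\right) \frac{1}{2417} = \frac{9}{2417} + \frac{5 i \sqrt{77}}{9668}$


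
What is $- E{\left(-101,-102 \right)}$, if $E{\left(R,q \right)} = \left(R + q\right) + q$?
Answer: $305$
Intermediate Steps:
$E{\left(R,q \right)} = R + 2 q$
$- E{\left(-101,-102 \right)} = - (-101 + 2 \left(-102\right)) = - (-101 - 204) = \left(-1\right) \left(-305\right) = 305$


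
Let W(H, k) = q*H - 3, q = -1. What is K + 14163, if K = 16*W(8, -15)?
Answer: 13987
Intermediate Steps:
W(H, k) = -3 - H (W(H, k) = -H - 3 = -3 - H)
K = -176 (K = 16*(-3 - 1*8) = 16*(-3 - 8) = 16*(-11) = -176)
K + 14163 = -176 + 14163 = 13987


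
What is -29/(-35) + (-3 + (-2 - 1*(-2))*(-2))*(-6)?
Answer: 659/35 ≈ 18.829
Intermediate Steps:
-29/(-35) + (-3 + (-2 - 1*(-2))*(-2))*(-6) = -29*(-1/35) + (-3 + (-2 + 2)*(-2))*(-6) = 29/35 + (-3 + 0*(-2))*(-6) = 29/35 + (-3 + 0)*(-6) = 29/35 - 3*(-6) = 29/35 + 18 = 659/35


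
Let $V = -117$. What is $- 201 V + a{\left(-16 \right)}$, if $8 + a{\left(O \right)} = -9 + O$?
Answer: $23484$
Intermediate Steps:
$a{\left(O \right)} = -17 + O$ ($a{\left(O \right)} = -8 + \left(-9 + O\right) = -17 + O$)
$- 201 V + a{\left(-16 \right)} = \left(-201\right) \left(-117\right) - 33 = 23517 - 33 = 23484$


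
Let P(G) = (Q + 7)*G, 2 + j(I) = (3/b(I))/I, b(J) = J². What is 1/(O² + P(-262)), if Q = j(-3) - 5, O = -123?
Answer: 9/136423 ≈ 6.5971e-5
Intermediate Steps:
j(I) = -2 + 3/I³ (j(I) = -2 + (3/(I²))/I = -2 + (3/I²)/I = -2 + 3/I³)
Q = -64/9 (Q = (-2 + 3/(-3)³) - 5 = (-2 + 3*(-1/27)) - 5 = (-2 - ⅑) - 5 = -19/9 - 5 = -64/9 ≈ -7.1111)
P(G) = -G/9 (P(G) = (-64/9 + 7)*G = -G/9)
1/(O² + P(-262)) = 1/((-123)² - ⅑*(-262)) = 1/(15129 + 262/9) = 1/(136423/9) = 9/136423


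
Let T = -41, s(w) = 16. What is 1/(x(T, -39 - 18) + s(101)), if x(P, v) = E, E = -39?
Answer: -1/23 ≈ -0.043478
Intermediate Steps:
x(P, v) = -39
1/(x(T, -39 - 18) + s(101)) = 1/(-39 + 16) = 1/(-23) = -1/23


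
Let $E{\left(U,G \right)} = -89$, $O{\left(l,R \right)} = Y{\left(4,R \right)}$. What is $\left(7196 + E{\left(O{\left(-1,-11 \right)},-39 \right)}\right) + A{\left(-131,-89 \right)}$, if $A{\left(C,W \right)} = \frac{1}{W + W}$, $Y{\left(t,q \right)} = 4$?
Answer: $\frac{1265045}{178} \approx 7107.0$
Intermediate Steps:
$O{\left(l,R \right)} = 4$
$A{\left(C,W \right)} = \frac{1}{2 W}$
$\left(7196 + E{\left(O{\left(-1,-11 \right)},-39 \right)}\right) + A{\left(-131,-89 \right)} = \left(7196 - 89\right) + \frac{1}{2 \left(-89\right)} = 7107 + \frac{1}{2} \left(- \frac{1}{89}\right) = 7107 - \frac{1}{178} = \frac{1265045}{178}$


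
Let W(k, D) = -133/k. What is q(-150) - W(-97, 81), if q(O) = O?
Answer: -14683/97 ≈ -151.37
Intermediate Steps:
q(-150) - W(-97, 81) = -150 - (-133)/(-97) = -150 - (-133)*(-1)/97 = -150 - 1*133/97 = -150 - 133/97 = -14683/97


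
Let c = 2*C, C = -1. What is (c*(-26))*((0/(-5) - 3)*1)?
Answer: -156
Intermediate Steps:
c = -2 (c = 2*(-1) = -2)
(c*(-26))*((0/(-5) - 3)*1) = (-2*(-26))*((0/(-5) - 3)*1) = 52*((0*(-⅕) - 3)*1) = 52*((0 - 3)*1) = 52*(-3*1) = 52*(-3) = -156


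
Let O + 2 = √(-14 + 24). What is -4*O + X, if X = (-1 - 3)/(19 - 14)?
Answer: 36/5 - 4*√10 ≈ -5.4491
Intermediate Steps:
O = -2 + √10 (O = -2 + √(-14 + 24) = -2 + √10 ≈ 1.1623)
X = -⅘ (X = -4/5 = -4*⅕ = -⅘ ≈ -0.80000)
-4*O + X = -4*(-2 + √10) - ⅘ = (8 - 4*√10) - ⅘ = 36/5 - 4*√10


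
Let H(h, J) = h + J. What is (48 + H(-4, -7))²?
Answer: 1369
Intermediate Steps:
H(h, J) = J + h
(48 + H(-4, -7))² = (48 + (-7 - 4))² = (48 - 11)² = 37² = 1369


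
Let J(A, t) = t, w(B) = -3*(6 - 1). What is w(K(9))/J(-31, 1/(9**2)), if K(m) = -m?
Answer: -1215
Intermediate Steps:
w(B) = -15 (w(B) = -3*5 = -15)
w(K(9))/J(-31, 1/(9**2)) = -15*9**2 = -15/(1/81) = -15/1/81 = -15*81 = -1215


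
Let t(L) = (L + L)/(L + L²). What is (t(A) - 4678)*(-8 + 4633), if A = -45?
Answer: -475991125/22 ≈ -2.1636e+7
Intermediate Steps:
t(L) = 2*L/(L + L²) (t(L) = (2*L)/(L + L²) = 2*L/(L + L²))
(t(A) - 4678)*(-8 + 4633) = (2/(1 - 45) - 4678)*(-8 + 4633) = (2/(-44) - 4678)*4625 = (2*(-1/44) - 4678)*4625 = (-1/22 - 4678)*4625 = -102917/22*4625 = -475991125/22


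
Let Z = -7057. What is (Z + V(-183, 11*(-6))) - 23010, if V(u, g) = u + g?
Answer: -30316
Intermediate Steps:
V(u, g) = g + u
(Z + V(-183, 11*(-6))) - 23010 = (-7057 + (11*(-6) - 183)) - 23010 = (-7057 + (-66 - 183)) - 23010 = (-7057 - 249) - 23010 = -7306 - 23010 = -30316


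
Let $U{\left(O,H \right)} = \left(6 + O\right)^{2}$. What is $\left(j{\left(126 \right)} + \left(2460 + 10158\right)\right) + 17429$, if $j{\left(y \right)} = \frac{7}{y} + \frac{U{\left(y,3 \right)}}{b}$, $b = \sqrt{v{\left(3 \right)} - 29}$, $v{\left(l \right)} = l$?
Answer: $\frac{540847}{18} - \frac{8712 i \sqrt{26}}{13} \approx 30047.0 - 3417.1 i$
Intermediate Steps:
$b = i \sqrt{26}$ ($b = \sqrt{3 - 29} = \sqrt{-26} = i \sqrt{26} \approx 5.099 i$)
$j{\left(y \right)} = \frac{7}{y} - \frac{i \sqrt{26} \left(6 + y\right)^{2}}{26}$ ($j{\left(y \right)} = \frac{7}{y} + \frac{\left(6 + y\right)^{2}}{i \sqrt{26}} = \frac{7}{y} + \left(6 + y\right)^{2} \left(- \frac{i \sqrt{26}}{26}\right) = \frac{7}{y} - \frac{i \sqrt{26} \left(6 + y\right)^{2}}{26}$)
$\left(j{\left(126 \right)} + \left(2460 + 10158\right)\right) + 17429 = \left(\left(\frac{7}{126} - \frac{i \sqrt{26} \left(6 + 126\right)^{2}}{26}\right) + \left(2460 + 10158\right)\right) + 17429 = \left(\left(7 \cdot \frac{1}{126} - \frac{i \sqrt{26} \cdot 132^{2}}{26}\right) + 12618\right) + 17429 = \left(\left(\frac{1}{18} - \frac{1}{26} i \sqrt{26} \cdot 17424\right) + 12618\right) + 17429 = \left(\left(\frac{1}{18} - \frac{8712 i \sqrt{26}}{13}\right) + 12618\right) + 17429 = \left(\frac{227125}{18} - \frac{8712 i \sqrt{26}}{13}\right) + 17429 = \frac{540847}{18} - \frac{8712 i \sqrt{26}}{13}$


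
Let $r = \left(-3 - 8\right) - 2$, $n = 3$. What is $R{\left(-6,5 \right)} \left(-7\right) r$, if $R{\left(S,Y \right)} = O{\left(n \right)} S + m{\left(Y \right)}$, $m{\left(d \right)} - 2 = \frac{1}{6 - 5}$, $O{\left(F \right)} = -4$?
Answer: $2457$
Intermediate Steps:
$m{\left(d \right)} = 3$ ($m{\left(d \right)} = 2 + \frac{1}{6 - 5} = 2 + 1^{-1} = 2 + 1 = 3$)
$R{\left(S,Y \right)} = 3 - 4 S$ ($R{\left(S,Y \right)} = - 4 S + 3 = 3 - 4 S$)
$r = -13$ ($r = -11 - 2 = -13$)
$R{\left(-6,5 \right)} \left(-7\right) r = \left(3 - -24\right) \left(-7\right) \left(-13\right) = \left(3 + 24\right) \left(-7\right) \left(-13\right) = 27 \left(-7\right) \left(-13\right) = \left(-189\right) \left(-13\right) = 2457$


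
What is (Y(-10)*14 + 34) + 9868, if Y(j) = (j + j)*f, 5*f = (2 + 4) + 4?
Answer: 9342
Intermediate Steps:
f = 2 (f = ((2 + 4) + 4)/5 = (6 + 4)/5 = (⅕)*10 = 2)
Y(j) = 4*j (Y(j) = (j + j)*2 = (2*j)*2 = 4*j)
(Y(-10)*14 + 34) + 9868 = ((4*(-10))*14 + 34) + 9868 = (-40*14 + 34) + 9868 = (-560 + 34) + 9868 = -526 + 9868 = 9342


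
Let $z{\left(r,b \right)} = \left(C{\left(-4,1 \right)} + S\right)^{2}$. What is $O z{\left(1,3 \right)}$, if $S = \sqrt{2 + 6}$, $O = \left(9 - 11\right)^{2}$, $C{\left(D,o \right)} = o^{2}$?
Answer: $36 + 16 \sqrt{2} \approx 58.627$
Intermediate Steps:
$O = 4$ ($O = \left(9 - 11\right)^{2} = \left(-2\right)^{2} = 4$)
$S = 2 \sqrt{2}$ ($S = \sqrt{8} = 2 \sqrt{2} \approx 2.8284$)
$z{\left(r,b \right)} = \left(1 + 2 \sqrt{2}\right)^{2}$ ($z{\left(r,b \right)} = \left(1^{2} + 2 \sqrt{2}\right)^{2} = \left(1 + 2 \sqrt{2}\right)^{2}$)
$O z{\left(1,3 \right)} = 4 \left(9 + 4 \sqrt{2}\right) = 36 + 16 \sqrt{2}$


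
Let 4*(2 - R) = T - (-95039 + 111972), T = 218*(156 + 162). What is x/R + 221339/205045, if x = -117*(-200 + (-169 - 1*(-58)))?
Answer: -6083162941/3580290745 ≈ -1.6991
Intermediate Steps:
x = 36387 (x = -117*(-200 + (-169 + 58)) = -117*(-200 - 111) = -117*(-311) = 36387)
T = 69324 (T = 218*318 = 69324)
R = -52383/4 (R = 2 - (69324 - (-95039 + 111972))/4 = 2 - (69324 - 1*16933)/4 = 2 - (69324 - 16933)/4 = 2 - 1/4*52391 = 2 - 52391/4 = -52383/4 ≈ -13096.)
x/R + 221339/205045 = 36387/(-52383/4) + 221339/205045 = 36387*(-4/52383) + 221339*(1/205045) = -48516/17461 + 221339/205045 = -6083162941/3580290745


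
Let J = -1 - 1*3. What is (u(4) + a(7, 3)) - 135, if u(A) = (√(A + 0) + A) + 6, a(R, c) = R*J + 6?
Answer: -145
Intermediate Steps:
J = -4 (J = -1 - 3 = -4)
a(R, c) = 6 - 4*R (a(R, c) = R*(-4) + 6 = -4*R + 6 = 6 - 4*R)
u(A) = 6 + A + √A (u(A) = (√A + A) + 6 = (A + √A) + 6 = 6 + A + √A)
(u(4) + a(7, 3)) - 135 = ((6 + 4 + √4) + (6 - 4*7)) - 135 = ((6 + 4 + 2) + (6 - 28)) - 135 = (12 - 22) - 135 = -10 - 135 = -145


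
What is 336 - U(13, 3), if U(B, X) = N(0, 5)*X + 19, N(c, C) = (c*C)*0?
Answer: 317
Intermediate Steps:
N(c, C) = 0 (N(c, C) = (C*c)*0 = 0)
U(B, X) = 19 (U(B, X) = 0*X + 19 = 0 + 19 = 19)
336 - U(13, 3) = 336 - 1*19 = 336 - 19 = 317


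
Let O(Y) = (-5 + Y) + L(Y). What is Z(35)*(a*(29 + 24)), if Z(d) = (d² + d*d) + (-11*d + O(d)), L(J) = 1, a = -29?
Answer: -3221552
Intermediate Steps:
O(Y) = -4 + Y (O(Y) = (-5 + Y) + 1 = -4 + Y)
Z(d) = -4 - 10*d + 2*d² (Z(d) = (d² + d*d) + (-11*d + (-4 + d)) = (d² + d²) + (-4 - 10*d) = 2*d² + (-4 - 10*d) = -4 - 10*d + 2*d²)
Z(35)*(a*(29 + 24)) = (-4 - 10*35 + 2*35²)*(-29*(29 + 24)) = (-4 - 350 + 2*1225)*(-29*53) = (-4 - 350 + 2450)*(-1537) = 2096*(-1537) = -3221552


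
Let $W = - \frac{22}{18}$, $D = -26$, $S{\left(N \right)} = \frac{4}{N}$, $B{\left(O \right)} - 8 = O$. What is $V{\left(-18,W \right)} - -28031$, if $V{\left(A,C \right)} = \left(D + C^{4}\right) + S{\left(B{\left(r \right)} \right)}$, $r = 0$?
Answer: $\frac{367517453}{13122} \approx 28008.0$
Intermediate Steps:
$B{\left(O \right)} = 8 + O$
$W = - \frac{11}{9}$ ($W = \left(-22\right) \frac{1}{18} = - \frac{11}{9} \approx -1.2222$)
$V{\left(A,C \right)} = - \frac{51}{2} + C^{4}$ ($V{\left(A,C \right)} = \left(-26 + C^{4}\right) + \frac{4}{8 + 0} = \left(-26 + C^{4}\right) + \frac{4}{8} = \left(-26 + C^{4}\right) + 4 \cdot \frac{1}{8} = \left(-26 + C^{4}\right) + \frac{1}{2} = - \frac{51}{2} + C^{4}$)
$V{\left(-18,W \right)} - -28031 = \left(- \frac{51}{2} + \left(- \frac{11}{9}\right)^{4}\right) - -28031 = \left(- \frac{51}{2} + \frac{14641}{6561}\right) + 28031 = - \frac{305329}{13122} + 28031 = \frac{367517453}{13122}$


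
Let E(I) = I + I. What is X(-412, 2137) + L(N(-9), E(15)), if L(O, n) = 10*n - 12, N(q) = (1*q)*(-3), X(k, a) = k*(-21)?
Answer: 8940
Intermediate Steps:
X(k, a) = -21*k
N(q) = -3*q (N(q) = q*(-3) = -3*q)
E(I) = 2*I
L(O, n) = -12 + 10*n
X(-412, 2137) + L(N(-9), E(15)) = -21*(-412) + (-12 + 10*(2*15)) = 8652 + (-12 + 10*30) = 8652 + (-12 + 300) = 8652 + 288 = 8940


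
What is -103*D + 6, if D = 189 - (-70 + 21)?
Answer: -24508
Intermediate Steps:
D = 238 (D = 189 - 1*(-49) = 189 + 49 = 238)
-103*D + 6 = -103*238 + 6 = -24514 + 6 = -24508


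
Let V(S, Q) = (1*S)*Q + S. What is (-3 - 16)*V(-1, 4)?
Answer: 95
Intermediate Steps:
V(S, Q) = S + Q*S (V(S, Q) = S*Q + S = Q*S + S = S + Q*S)
(-3 - 16)*V(-1, 4) = (-3 - 16)*(-(1 + 4)) = -(-19)*5 = -19*(-5) = 95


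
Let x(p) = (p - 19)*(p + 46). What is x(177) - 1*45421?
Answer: -10187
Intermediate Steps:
x(p) = (-19 + p)*(46 + p)
x(177) - 1*45421 = (-874 + 177² + 27*177) - 1*45421 = (-874 + 31329 + 4779) - 45421 = 35234 - 45421 = -10187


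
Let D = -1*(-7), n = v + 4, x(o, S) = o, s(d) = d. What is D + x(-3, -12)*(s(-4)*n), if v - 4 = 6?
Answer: 175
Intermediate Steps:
v = 10 (v = 4 + 6 = 10)
n = 14 (n = 10 + 4 = 14)
D = 7
D + x(-3, -12)*(s(-4)*n) = 7 - (-12)*14 = 7 - 3*(-56) = 7 + 168 = 175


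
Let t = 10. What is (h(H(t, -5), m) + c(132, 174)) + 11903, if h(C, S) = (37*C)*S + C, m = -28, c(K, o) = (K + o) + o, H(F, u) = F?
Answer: 2033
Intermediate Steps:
c(K, o) = K + 2*o
h(C, S) = C + 37*C*S (h(C, S) = 37*C*S + C = C + 37*C*S)
(h(H(t, -5), m) + c(132, 174)) + 11903 = (10*(1 + 37*(-28)) + (132 + 2*174)) + 11903 = (10*(1 - 1036) + (132 + 348)) + 11903 = (10*(-1035) + 480) + 11903 = (-10350 + 480) + 11903 = -9870 + 11903 = 2033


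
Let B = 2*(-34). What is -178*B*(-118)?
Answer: -1428272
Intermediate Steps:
B = -68
-178*B*(-118) = -178*(-68)*(-118) = 12104*(-118) = -1428272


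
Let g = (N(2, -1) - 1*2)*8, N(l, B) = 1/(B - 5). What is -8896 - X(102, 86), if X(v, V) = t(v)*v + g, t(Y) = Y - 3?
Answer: -56930/3 ≈ -18977.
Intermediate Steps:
t(Y) = -3 + Y
N(l, B) = 1/(-5 + B)
g = -52/3 (g = (1/(-5 - 1) - 1*2)*8 = (1/(-6) - 2)*8 = (-⅙ - 2)*8 = -13/6*8 = -52/3 ≈ -17.333)
X(v, V) = -52/3 + v*(-3 + v) (X(v, V) = (-3 + v)*v - 52/3 = v*(-3 + v) - 52/3 = -52/3 + v*(-3 + v))
-8896 - X(102, 86) = -8896 - (-52/3 + 102*(-3 + 102)) = -8896 - (-52/3 + 102*99) = -8896 - (-52/3 + 10098) = -8896 - 1*30242/3 = -8896 - 30242/3 = -56930/3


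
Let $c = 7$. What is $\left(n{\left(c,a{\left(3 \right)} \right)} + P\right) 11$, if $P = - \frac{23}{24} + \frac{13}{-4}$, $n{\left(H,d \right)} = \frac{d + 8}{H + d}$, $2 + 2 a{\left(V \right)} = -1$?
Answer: $- \frac{799}{24} \approx -33.292$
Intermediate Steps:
$a{\left(V \right)} = - \frac{3}{2}$ ($a{\left(V \right)} = -1 + \frac{1}{2} \left(-1\right) = -1 - \frac{1}{2} = - \frac{3}{2}$)
$n{\left(H,d \right)} = \frac{8 + d}{H + d}$
$P = - \frac{101}{24}$ ($P = \left(-23\right) \frac{1}{24} + 13 \left(- \frac{1}{4}\right) = - \frac{23}{24} - \frac{13}{4} = - \frac{101}{24} \approx -4.2083$)
$\left(n{\left(c,a{\left(3 \right)} \right)} + P\right) 11 = \left(\frac{8 - \frac{3}{2}}{7 - \frac{3}{2}} - \frac{101}{24}\right) 11 = \left(\frac{1}{\frac{11}{2}} \cdot \frac{13}{2} - \frac{101}{24}\right) 11 = \left(\frac{2}{11} \cdot \frac{13}{2} - \frac{101}{24}\right) 11 = \left(\frac{13}{11} - \frac{101}{24}\right) 11 = \left(- \frac{799}{264}\right) 11 = - \frac{799}{24}$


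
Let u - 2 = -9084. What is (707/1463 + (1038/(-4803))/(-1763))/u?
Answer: -285151177/5357614087694 ≈ -5.3224e-5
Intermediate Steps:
u = -9082 (u = 2 - 9084 = -9082)
(707/1463 + (1038/(-4803))/(-1763))/u = (707/1463 + (1038/(-4803))/(-1763))/(-9082) = (707*(1/1463) + (1038*(-1/4803))*(-1/1763))*(-1/9082) = (101/209 - 346/1601*(-1/1763))*(-1/9082) = (101/209 + 346/2822563)*(-1/9082) = (285151177/589915667)*(-1/9082) = -285151177/5357614087694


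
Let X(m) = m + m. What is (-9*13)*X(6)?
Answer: -1404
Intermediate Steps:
X(m) = 2*m
(-9*13)*X(6) = (-9*13)*(2*6) = -117*12 = -1404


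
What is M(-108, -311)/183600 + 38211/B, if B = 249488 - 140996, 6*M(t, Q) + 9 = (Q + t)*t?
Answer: 435201307/1106618400 ≈ 0.39327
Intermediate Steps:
M(t, Q) = -3/2 + t*(Q + t)/6 (M(t, Q) = -3/2 + ((Q + t)*t)/6 = -3/2 + (t*(Q + t))/6 = -3/2 + t*(Q + t)/6)
B = 108492
M(-108, -311)/183600 + 38211/B = (-3/2 + (⅙)*(-108)² + (⅙)*(-311)*(-108))/183600 + 38211/108492 = (-3/2 + (⅙)*11664 + 5598)*(1/183600) + 38211*(1/108492) = (-3/2 + 1944 + 5598)*(1/183600) + 12737/36164 = (15081/2)*(1/183600) + 12737/36164 = 5027/122400 + 12737/36164 = 435201307/1106618400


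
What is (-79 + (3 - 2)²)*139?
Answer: -10842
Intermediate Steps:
(-79 + (3 - 2)²)*139 = (-79 + 1²)*139 = (-79 + 1)*139 = -78*139 = -10842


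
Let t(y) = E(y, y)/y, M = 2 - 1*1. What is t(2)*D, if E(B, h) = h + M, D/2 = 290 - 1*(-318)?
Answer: 1824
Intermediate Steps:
M = 1 (M = 2 - 1 = 1)
D = 1216 (D = 2*(290 - 1*(-318)) = 2*(290 + 318) = 2*608 = 1216)
E(B, h) = 1 + h (E(B, h) = h + 1 = 1 + h)
t(y) = (1 + y)/y
t(2)*D = ((1 + 2)/2)*1216 = ((½)*3)*1216 = (3/2)*1216 = 1824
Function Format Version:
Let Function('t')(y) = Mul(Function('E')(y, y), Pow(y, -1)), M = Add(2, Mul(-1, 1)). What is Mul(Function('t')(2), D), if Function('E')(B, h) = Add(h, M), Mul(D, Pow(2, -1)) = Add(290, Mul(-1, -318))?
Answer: 1824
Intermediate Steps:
M = 1 (M = Add(2, -1) = 1)
D = 1216 (D = Mul(2, Add(290, Mul(-1, -318))) = Mul(2, Add(290, 318)) = Mul(2, 608) = 1216)
Function('E')(B, h) = Add(1, h) (Function('E')(B, h) = Add(h, 1) = Add(1, h))
Function('t')(y) = Mul(Pow(y, -1), Add(1, y)) (Function('t')(y) = Mul(Add(1, y), Pow(y, -1)) = Mul(Pow(y, -1), Add(1, y)))
Mul(Function('t')(2), D) = Mul(Mul(Pow(2, -1), Add(1, 2)), 1216) = Mul(Mul(Rational(1, 2), 3), 1216) = Mul(Rational(3, 2), 1216) = 1824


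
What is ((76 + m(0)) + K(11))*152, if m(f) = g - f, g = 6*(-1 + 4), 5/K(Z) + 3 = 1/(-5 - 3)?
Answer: 70224/5 ≈ 14045.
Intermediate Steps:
K(Z) = -8/5 (K(Z) = 5/(-3 + 1/(-5 - 3)) = 5/(-3 + 1/(-8)) = 5/(-3 - 1/8) = 5/(-25/8) = 5*(-8/25) = -8/5)
g = 18 (g = 6*3 = 18)
m(f) = 18 - f
((76 + m(0)) + K(11))*152 = ((76 + (18 - 1*0)) - 8/5)*152 = ((76 + (18 + 0)) - 8/5)*152 = ((76 + 18) - 8/5)*152 = (94 - 8/5)*152 = (462/5)*152 = 70224/5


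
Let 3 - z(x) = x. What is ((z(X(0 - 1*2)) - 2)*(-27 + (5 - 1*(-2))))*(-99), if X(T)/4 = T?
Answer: 17820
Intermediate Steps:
X(T) = 4*T
z(x) = 3 - x
((z(X(0 - 1*2)) - 2)*(-27 + (5 - 1*(-2))))*(-99) = (((3 - 4*(0 - 1*2)) - 2)*(-27 + (5 - 1*(-2))))*(-99) = (((3 - 4*(0 - 2)) - 2)*(-27 + (5 + 2)))*(-99) = (((3 - 4*(-2)) - 2)*(-27 + 7))*(-99) = (((3 - 1*(-8)) - 2)*(-20))*(-99) = (((3 + 8) - 2)*(-20))*(-99) = ((11 - 2)*(-20))*(-99) = (9*(-20))*(-99) = -180*(-99) = 17820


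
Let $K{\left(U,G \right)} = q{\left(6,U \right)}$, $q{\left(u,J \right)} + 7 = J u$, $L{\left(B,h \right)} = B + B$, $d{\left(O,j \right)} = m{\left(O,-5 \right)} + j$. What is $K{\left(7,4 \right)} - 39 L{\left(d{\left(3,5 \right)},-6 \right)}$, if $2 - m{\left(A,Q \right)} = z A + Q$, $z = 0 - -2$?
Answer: $-433$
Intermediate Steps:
$z = 2$ ($z = 0 + 2 = 2$)
$m{\left(A,Q \right)} = 2 - Q - 2 A$ ($m{\left(A,Q \right)} = 2 - \left(2 A + Q\right) = 2 - \left(Q + 2 A\right) = 2 - Q - 2 A$)
$d{\left(O,j \right)} = 7 + j - 2 O$ ($d{\left(O,j \right)} = \left(2 - -5 - 2 O\right) + j = \left(2 + 5 - 2 O\right) + j = \left(7 - 2 O\right) + j = 7 + j - 2 O$)
$L{\left(B,h \right)} = 2 B$
$q{\left(u,J \right)} = -7 + J u$
$K{\left(U,G \right)} = -7 + 6 U$ ($K{\left(U,G \right)} = -7 + U 6 = -7 + 6 U$)
$K{\left(7,4 \right)} - 39 L{\left(d{\left(3,5 \right)},-6 \right)} = \left(-7 + 6 \cdot 7\right) - 39 \cdot 2 \left(7 + 5 - 6\right) = \left(-7 + 42\right) - 39 \cdot 2 \left(7 + 5 - 6\right) = 35 - 39 \cdot 2 \cdot 6 = 35 - 468 = -433$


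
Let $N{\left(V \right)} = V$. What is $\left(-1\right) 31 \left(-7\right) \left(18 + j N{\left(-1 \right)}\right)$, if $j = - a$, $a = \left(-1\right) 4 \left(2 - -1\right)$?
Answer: $1302$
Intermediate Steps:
$a = -12$ ($a = - 4 \left(2 + 1\right) = \left(-4\right) 3 = -12$)
$j = 12$ ($j = \left(-1\right) \left(-12\right) = 12$)
$\left(-1\right) 31 \left(-7\right) \left(18 + j N{\left(-1 \right)}\right) = \left(-1\right) 31 \left(-7\right) \left(18 + 12 \left(-1\right)\right) = \left(-31\right) \left(-7\right) \left(18 - 12\right) = 217 \cdot 6 = 1302$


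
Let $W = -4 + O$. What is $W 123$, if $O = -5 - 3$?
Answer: $-1476$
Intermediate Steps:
$O = -8$ ($O = -5 - 3 = -8$)
$W = -12$ ($W = -4 - 8 = -12$)
$W 123 = \left(-12\right) 123 = -1476$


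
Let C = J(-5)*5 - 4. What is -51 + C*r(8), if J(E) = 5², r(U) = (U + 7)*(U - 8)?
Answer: -51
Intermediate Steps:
r(U) = (-8 + U)*(7 + U) (r(U) = (7 + U)*(-8 + U) = (-8 + U)*(7 + U))
J(E) = 25
C = 121 (C = 25*5 - 4 = 125 - 4 = 121)
-51 + C*r(8) = -51 + 121*(-56 + 8² - 1*8) = -51 + 121*(-56 + 64 - 8) = -51 + 121*0 = -51 + 0 = -51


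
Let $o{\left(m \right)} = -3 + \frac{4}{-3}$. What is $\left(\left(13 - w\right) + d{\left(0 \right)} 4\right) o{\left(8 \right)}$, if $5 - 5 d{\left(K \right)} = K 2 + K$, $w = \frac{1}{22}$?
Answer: $- \frac{4849}{66} \approx -73.47$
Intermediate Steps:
$w = \frac{1}{22} \approx 0.045455$
$d{\left(K \right)} = 1 - \frac{3 K}{5}$ ($d{\left(K \right)} = 1 - \frac{K 2 + K}{5} = 1 - \frac{2 K + K}{5} = 1 - \frac{3 K}{5}$)
$o{\left(m \right)} = - \frac{13}{3}$ ($o{\left(m \right)} = -3 + 4 \left(- \frac{1}{3}\right) = -3 - \frac{4}{3} = - \frac{13}{3}$)
$\left(\left(13 - w\right) + d{\left(0 \right)} 4\right) o{\left(8 \right)} = \left(\left(13 - \frac{1}{22}\right) + \left(1 - 0\right) 4\right) \left(- \frac{13}{3}\right) = \left(\left(13 - \frac{1}{22}\right) + \left(1 + 0\right) 4\right) \left(- \frac{13}{3}\right) = \left(\frac{285}{22} + 1 \cdot 4\right) \left(- \frac{13}{3}\right) = \left(\frac{285}{22} + 4\right) \left(- \frac{13}{3}\right) = \frac{373}{22} \left(- \frac{13}{3}\right) = - \frac{4849}{66}$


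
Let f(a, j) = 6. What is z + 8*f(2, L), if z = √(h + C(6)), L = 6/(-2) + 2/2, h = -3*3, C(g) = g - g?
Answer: 48 + 3*I ≈ 48.0 + 3.0*I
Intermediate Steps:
C(g) = 0
h = -9
L = -2 (L = 6*(-½) + 2*(½) = -3 + 1 = -2)
z = 3*I (z = √(-9 + 0) = √(-9) = 3*I ≈ 3.0*I)
z + 8*f(2, L) = 3*I + 8*6 = 3*I + 48 = 48 + 3*I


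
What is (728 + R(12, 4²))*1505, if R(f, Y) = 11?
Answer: 1112195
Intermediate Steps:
(728 + R(12, 4²))*1505 = (728 + 11)*1505 = 739*1505 = 1112195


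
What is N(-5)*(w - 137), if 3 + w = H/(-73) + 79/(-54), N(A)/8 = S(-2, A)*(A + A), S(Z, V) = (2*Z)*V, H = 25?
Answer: 447197600/1971 ≈ 2.2689e+5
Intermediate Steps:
S(Z, V) = 2*V*Z
N(A) = -64*A² (N(A) = 8*((2*A*(-2))*(A + A)) = 8*((-4*A)*(2*A)) = 8*(-8*A²) = -64*A²)
w = -18943/3942 (w = -3 + (25/(-73) + 79/(-54)) = -3 + (25*(-1/73) + 79*(-1/54)) = -3 + (-25/73 - 79/54) = -3 - 7117/3942 = -18943/3942 ≈ -4.8054)
N(-5)*(w - 137) = (-64*(-5)²)*(-18943/3942 - 137) = -64*25*(-558997/3942) = -1600*(-558997/3942) = 447197600/1971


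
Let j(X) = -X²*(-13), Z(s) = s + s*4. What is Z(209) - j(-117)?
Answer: -176912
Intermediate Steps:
Z(s) = 5*s (Z(s) = s + 4*s = 5*s)
j(X) = 13*X²
Z(209) - j(-117) = 5*209 - 13*(-117)² = 1045 - 13*13689 = 1045 - 1*177957 = 1045 - 177957 = -176912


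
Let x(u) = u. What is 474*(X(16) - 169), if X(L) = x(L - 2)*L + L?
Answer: 33654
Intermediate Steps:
X(L) = L + L*(-2 + L) (X(L) = (L - 2)*L + L = (-2 + L)*L + L = L*(-2 + L) + L = L + L*(-2 + L))
474*(X(16) - 169) = 474*(16*(-1 + 16) - 169) = 474*(16*15 - 169) = 474*(240 - 169) = 474*71 = 33654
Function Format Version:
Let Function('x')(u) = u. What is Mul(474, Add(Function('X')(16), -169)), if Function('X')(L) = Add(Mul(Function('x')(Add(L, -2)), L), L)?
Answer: 33654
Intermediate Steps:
Function('X')(L) = Add(L, Mul(L, Add(-2, L))) (Function('X')(L) = Add(Mul(Add(L, -2), L), L) = Add(Mul(Add(-2, L), L), L) = Add(Mul(L, Add(-2, L)), L) = Add(L, Mul(L, Add(-2, L))))
Mul(474, Add(Function('X')(16), -169)) = Mul(474, Add(Mul(16, Add(-1, 16)), -169)) = Mul(474, Add(Mul(16, 15), -169)) = Mul(474, Add(240, -169)) = Mul(474, 71) = 33654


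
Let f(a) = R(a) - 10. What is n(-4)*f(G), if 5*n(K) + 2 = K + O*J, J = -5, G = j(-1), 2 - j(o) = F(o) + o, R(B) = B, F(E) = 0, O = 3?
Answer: 147/5 ≈ 29.400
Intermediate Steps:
j(o) = 2 - o (j(o) = 2 - (0 + o) = 2 - o)
G = 3 (G = 2 - 1*(-1) = 2 + 1 = 3)
f(a) = -10 + a (f(a) = a - 10 = -10 + a)
n(K) = -17/5 + K/5 (n(K) = -⅖ + (K + 3*(-5))/5 = -⅖ + (K - 15)/5 = -⅖ + (-15 + K)/5 = -⅖ + (-3 + K/5) = -17/5 + K/5)
n(-4)*f(G) = (-17/5 + (⅕)*(-4))*(-10 + 3) = (-17/5 - ⅘)*(-7) = -21/5*(-7) = 147/5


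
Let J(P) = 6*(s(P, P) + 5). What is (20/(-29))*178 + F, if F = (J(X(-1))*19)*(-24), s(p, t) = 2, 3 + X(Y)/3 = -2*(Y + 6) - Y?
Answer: -558968/29 ≈ -19275.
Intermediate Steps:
X(Y) = -45 - 9*Y (X(Y) = -9 + 3*(-2*(Y + 6) - Y) = -9 + 3*(-2*(6 + Y) - Y) = -9 + 3*((-12 - 2*Y) - Y) = -9 + 3*(-12 - 3*Y) = -9 + (-36 - 9*Y) = -45 - 9*Y)
J(P) = 42 (J(P) = 6*(2 + 5) = 6*7 = 42)
F = -19152 (F = (42*19)*(-24) = 798*(-24) = -19152)
(20/(-29))*178 + F = (20/(-29))*178 - 19152 = (20*(-1/29))*178 - 19152 = -20/29*178 - 19152 = -3560/29 - 19152 = -558968/29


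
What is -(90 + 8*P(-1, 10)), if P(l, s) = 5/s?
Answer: -94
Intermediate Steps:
-(90 + 8*P(-1, 10)) = -(90 + 8*(5/10)) = -(90 + 8*(5*(⅒))) = -(90 + 8*(½)) = -(90 + 4) = -1*94 = -94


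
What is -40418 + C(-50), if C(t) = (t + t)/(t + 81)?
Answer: -1253058/31 ≈ -40421.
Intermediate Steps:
C(t) = 2*t/(81 + t) (C(t) = (2*t)/(81 + t) = 2*t/(81 + t))
-40418 + C(-50) = -40418 + 2*(-50)/(81 - 50) = -40418 + 2*(-50)/31 = -40418 + 2*(-50)*(1/31) = -40418 - 100/31 = -1253058/31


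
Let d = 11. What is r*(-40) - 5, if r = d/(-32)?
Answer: 35/4 ≈ 8.7500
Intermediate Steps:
r = -11/32 (r = 11/(-32) = 11*(-1/32) = -11/32 ≈ -0.34375)
r*(-40) - 5 = -11/32*(-40) - 5 = 55/4 - 5 = 35/4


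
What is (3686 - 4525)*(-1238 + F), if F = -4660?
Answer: 4948422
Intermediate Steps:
(3686 - 4525)*(-1238 + F) = (3686 - 4525)*(-1238 - 4660) = -839*(-5898) = 4948422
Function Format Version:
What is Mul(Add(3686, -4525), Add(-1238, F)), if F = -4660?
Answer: 4948422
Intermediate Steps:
Mul(Add(3686, -4525), Add(-1238, F)) = Mul(Add(3686, -4525), Add(-1238, -4660)) = Mul(-839, -5898) = 4948422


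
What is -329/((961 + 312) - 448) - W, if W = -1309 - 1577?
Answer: 2380621/825 ≈ 2885.6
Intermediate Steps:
W = -2886
-329/((961 + 312) - 448) - W = -329/((961 + 312) - 448) - 1*(-2886) = -329/(1273 - 448) + 2886 = -329/825 + 2886 = 2380621/825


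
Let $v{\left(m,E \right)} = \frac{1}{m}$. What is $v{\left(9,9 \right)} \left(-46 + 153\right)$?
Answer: $\frac{107}{9} \approx 11.889$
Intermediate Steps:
$v{\left(9,9 \right)} \left(-46 + 153\right) = \frac{-46 + 153}{9} = \frac{1}{9} \cdot 107 = \frac{107}{9}$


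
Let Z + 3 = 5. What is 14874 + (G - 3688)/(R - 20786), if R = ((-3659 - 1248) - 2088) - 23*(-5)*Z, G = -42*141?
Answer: 409803184/27551 ≈ 14874.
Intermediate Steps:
Z = 2 (Z = -3 + 5 = 2)
G = -5922
R = -6765 (R = ((-3659 - 1248) - 2088) - 23*(-5)*2 = (-4907 - 2088) - (-115)*2 = -6995 - 1*(-230) = -6995 + 230 = -6765)
14874 + (G - 3688)/(R - 20786) = 14874 + (-5922 - 3688)/(-6765 - 20786) = 14874 - 9610/(-27551) = 14874 - 9610*(-1/27551) = 14874 + 9610/27551 = 409803184/27551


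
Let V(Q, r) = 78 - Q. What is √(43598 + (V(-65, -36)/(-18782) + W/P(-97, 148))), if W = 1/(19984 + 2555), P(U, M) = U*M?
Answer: √100639012665983984845625948415/1519322390322 ≈ 208.80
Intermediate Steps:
P(U, M) = M*U
W = 1/22539 ≈ 4.4368e-5
√(43598 + (V(-65, -36)/(-18782) + W/P(-97, 148))) = √(43598 + ((78 - 1*(-65))/(-18782) + 1/(22539*((148*(-97)))))) = √(43598 + ((78 + 65)*(-1/18782) + (1/22539)/(-14356))) = √(43598 + (143*(-1/18782) + (1/22539)*(-1/14356))) = √(43598 + (-143/18782 - 1/323569884)) = √(43598 - 23135256097/3038644780644) = √(132478812011261015/3038644780644) = √100639012665983984845625948415/1519322390322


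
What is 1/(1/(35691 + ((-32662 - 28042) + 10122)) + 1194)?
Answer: 14891/17779853 ≈ 0.00083752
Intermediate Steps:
1/(1/(35691 + ((-32662 - 28042) + 10122)) + 1194) = 1/(1/(35691 + (-60704 + 10122)) + 1194) = 1/(1/(35691 - 50582) + 1194) = 1/(1/(-14891) + 1194) = 1/(-1/14891 + 1194) = 1/(17779853/14891) = 14891/17779853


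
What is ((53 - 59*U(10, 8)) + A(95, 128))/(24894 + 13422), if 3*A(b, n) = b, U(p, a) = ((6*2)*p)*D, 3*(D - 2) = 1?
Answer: -24653/57474 ≈ -0.42894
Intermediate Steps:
D = 7/3 (D = 2 + (1/3)*1 = 2 + 1/3 = 7/3 ≈ 2.3333)
U(p, a) = 28*p (U(p, a) = ((6*2)*p)*(7/3) = (12*p)*(7/3) = 28*p)
A(b, n) = b/3
((53 - 59*U(10, 8)) + A(95, 128))/(24894 + 13422) = ((53 - 1652*10) + (1/3)*95)/(24894 + 13422) = ((53 - 59*280) + 95/3)/38316 = ((53 - 16520) + 95/3)*(1/38316) = (-16467 + 95/3)*(1/38316) = -49306/3*1/38316 = -24653/57474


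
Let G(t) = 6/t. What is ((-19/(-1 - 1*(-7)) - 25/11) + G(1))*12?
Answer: 74/11 ≈ 6.7273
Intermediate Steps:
((-19/(-1 - 1*(-7)) - 25/11) + G(1))*12 = ((-19/(-1 - 1*(-7)) - 25/11) + 6/1)*12 = ((-19/(-1 + 7) - 25*1/11) + 6*1)*12 = ((-19/6 - 25/11) + 6)*12 = (-359/66 + 6)*12 = (37/66)*12 = 74/11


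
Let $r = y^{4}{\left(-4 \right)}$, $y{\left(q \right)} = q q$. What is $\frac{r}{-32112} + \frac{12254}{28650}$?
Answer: $- \frac{15459437}{9583425} \approx -1.6131$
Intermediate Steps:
$y{\left(q \right)} = q^{2}$
$r = 65536$ ($r = \left(\left(-4\right)^{2}\right)^{4} = 16^{4} = 65536$)
$\frac{r}{-32112} + \frac{12254}{28650} = \frac{65536}{-32112} + \frac{12254}{28650} = 65536 \left(- \frac{1}{32112}\right) + 12254 \cdot \frac{1}{28650} = - \frac{4096}{2007} + \frac{6127}{14325} = - \frac{15459437}{9583425}$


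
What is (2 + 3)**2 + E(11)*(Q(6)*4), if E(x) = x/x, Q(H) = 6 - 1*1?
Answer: 45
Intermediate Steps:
Q(H) = 5 (Q(H) = 6 - 1 = 5)
E(x) = 1
(2 + 3)**2 + E(11)*(Q(6)*4) = (2 + 3)**2 + 1*(5*4) = 5**2 + 1*20 = 25 + 20 = 45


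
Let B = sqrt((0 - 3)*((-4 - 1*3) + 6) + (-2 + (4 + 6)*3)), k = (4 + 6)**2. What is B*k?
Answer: 100*sqrt(31) ≈ 556.78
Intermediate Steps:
k = 100 (k = 10**2 = 100)
B = sqrt(31) (B = sqrt(-3*((-4 - 3) + 6) + (-2 + 10*3)) = sqrt(-3*(-7 + 6) + (-2 + 30)) = sqrt(-3*(-1) + 28) = sqrt(3 + 28) = sqrt(31) ≈ 5.5678)
B*k = sqrt(31)*100 = 100*sqrt(31)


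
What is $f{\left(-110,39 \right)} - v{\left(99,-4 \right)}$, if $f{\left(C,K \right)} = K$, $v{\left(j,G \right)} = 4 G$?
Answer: $55$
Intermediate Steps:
$f{\left(-110,39 \right)} - v{\left(99,-4 \right)} = 39 - 4 \left(-4\right) = 39 - -16 = 39 + 16 = 55$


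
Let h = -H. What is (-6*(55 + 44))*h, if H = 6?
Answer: 3564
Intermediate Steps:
h = -6 (h = -1*6 = -6)
(-6*(55 + 44))*h = -6*(55 + 44)*(-6) = -6*99*(-6) = -594*(-6) = 3564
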